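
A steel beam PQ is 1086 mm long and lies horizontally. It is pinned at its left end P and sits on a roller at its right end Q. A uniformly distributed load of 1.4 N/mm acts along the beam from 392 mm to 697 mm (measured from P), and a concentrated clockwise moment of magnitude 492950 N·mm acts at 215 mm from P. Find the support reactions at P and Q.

Resultant of the distributed load: 1.4 × 305 = 427 N at 544.5 mm from P.
ΣM about P: Q_y·1086 − (1.4·305)·544.5 − 492950 = 0 → Q_y = 725451.5/1086 = 668.003 ≈ 668.0 N.
ΣF_y = 0: P_y + 668.003 − 1.4·305 = 0 → P_y = -241.0 N.
ΣF_x = 0: no horizontal applied forces, so P_x = 0.

P_x = 0, P_y = -241.0 N, Q_y = 668.0 N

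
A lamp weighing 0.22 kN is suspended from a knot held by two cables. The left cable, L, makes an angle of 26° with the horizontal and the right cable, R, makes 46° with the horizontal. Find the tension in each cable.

ΣF_x = 0: −T_L·cos26° + T_R·cos46° = 0 → T_R = 1.29386·T_L.
ΣF_y = 0: T_L·sin26° + T_R·sin46° = 0.22.
Substitute: T_L·(0.438371 + 1.29386·0.71934) = 0.22 → T_L = 0.16069 ≈ 0.1607 kN.
Then T_R = 1.29386 × 0.16069 = 0.2079 kN.

T_L = 0.1607 kN, T_R = 0.2079 kN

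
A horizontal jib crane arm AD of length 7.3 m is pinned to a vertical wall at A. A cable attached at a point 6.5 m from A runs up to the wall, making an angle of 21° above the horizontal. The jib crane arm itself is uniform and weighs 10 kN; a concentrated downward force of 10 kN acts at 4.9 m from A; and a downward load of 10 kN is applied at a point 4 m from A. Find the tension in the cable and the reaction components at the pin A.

T = 53.88 kN, A_x = 50.30 kN, A_y = 10.69 kN

ΣM about A: T·sin21°·6.5 − 10·3.65 − 10·4.9 − 10·4 = 0 → T = 125.5/(6.5·0.358368) = 53.8767 ≈ 53.88 kN.
ΣF_x = 0: A_x − T·cos21° = 0 → A_x = 53.8767 × 0.93358 = 50.30 kN.
ΣF_y = 0: A_y + T·sin21° − 10 − 10 − 10 = 0 → A_y = 30 − 53.8767 × 0.358368 = 10.69 kN.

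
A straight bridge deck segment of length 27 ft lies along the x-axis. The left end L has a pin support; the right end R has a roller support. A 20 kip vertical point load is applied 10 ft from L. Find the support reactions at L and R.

L_x = 0, L_y = 12.59 kip, R_y = 7.407 kip

ΣM about L: R_y·27 − 20·10 = 0 → R_y = 200/27 = 7.40741 ≈ 7.407 kip.
ΣF_y = 0: L_y + 7.40741 − 20 = 0 → L_y = 12.59 kip.
ΣF_x = 0: no horizontal applied forces, so L_x = 0.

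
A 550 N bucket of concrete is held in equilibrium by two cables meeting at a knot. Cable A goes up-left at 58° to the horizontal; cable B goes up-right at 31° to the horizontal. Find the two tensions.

ΣF_x = 0: −T_A·cos58° + T_B·cos31° = 0 → T_B = 0.618222·T_A.
ΣF_y = 0: T_A·sin58° + T_B·sin31° = 550.
Substitute: T_A·(0.848048 + 0.618222·0.515038) = 550 → T_A = 471.514 ≈ 471.5 N.
Then T_B = 0.618222 × 471.514 = 291.5 N.

T_A = 471.5 N, T_B = 291.5 N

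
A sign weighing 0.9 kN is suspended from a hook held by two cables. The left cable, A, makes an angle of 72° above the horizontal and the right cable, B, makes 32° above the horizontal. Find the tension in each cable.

ΣF_x = 0: −T_A·cos72° + T_B·cos32° = 0 → T_B = 0.364386·T_A.
ΣF_y = 0: T_A·sin72° + T_B·sin32° = 0.9.
Substitute: T_A·(0.951057 + 0.364386·0.529919) = 0.9 → T_A = 0.786609 ≈ 0.7866 kN.
Then T_B = 0.364386 × 0.786609 = 0.2866 kN.

T_A = 0.7866 kN, T_B = 0.2866 kN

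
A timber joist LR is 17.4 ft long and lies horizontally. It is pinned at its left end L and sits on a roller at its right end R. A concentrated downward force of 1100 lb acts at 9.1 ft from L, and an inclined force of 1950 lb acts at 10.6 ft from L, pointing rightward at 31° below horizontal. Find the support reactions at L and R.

L_x = -1671 lb, L_y = 917.2 lb, R_y = 1187 lb

Moments about L: R_y·17.4 − 1100·9.1 − 1950·sin31°·10.6 = 0 → R_y = 20655.8/17.4 = 1187.11 ≈ 1187 lb.
ΣF_y = 0: L_y + 1187.11 − 1100 − 1950·sin31° = 0 → L_y = 917.2 lb.
ΣF_x = 0: L_x + 1950·cos31° = 0 → L_x = -1671 lb.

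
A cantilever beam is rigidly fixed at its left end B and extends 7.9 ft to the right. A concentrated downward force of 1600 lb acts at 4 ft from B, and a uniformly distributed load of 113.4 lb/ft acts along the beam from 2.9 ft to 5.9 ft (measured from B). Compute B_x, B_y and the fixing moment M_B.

Resultant of the distributed load: 113.4 × 3 = 340.2 lb at 4.4 ft from B.
ΣF_x = 0: B_x = 0.
ΣF_y = 0: B_y − 1600 − 113.4·3 = 0 → B_y = 1940 lb.
ΣM about B: M_B − 1600·4 − (113.4·3)·4.4 = 0 → M_B = 7897 lb·ft.

B_x = 0, B_y = 1940 lb, M_B = 7897 lb·ft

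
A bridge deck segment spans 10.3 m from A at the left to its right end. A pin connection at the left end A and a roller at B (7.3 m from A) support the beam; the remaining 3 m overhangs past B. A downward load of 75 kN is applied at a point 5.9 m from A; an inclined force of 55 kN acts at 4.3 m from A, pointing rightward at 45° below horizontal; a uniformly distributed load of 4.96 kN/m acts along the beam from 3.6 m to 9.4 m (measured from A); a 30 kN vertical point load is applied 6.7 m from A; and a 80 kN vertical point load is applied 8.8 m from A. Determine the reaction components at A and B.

Resultant of the distributed load: 4.96 × 5.8 = 28.768 kN at 6.5 m from A.
ΣM about A: B_y·7.3 − 75·5.9 − 55·sin45°·4.3 − (4.96·5.8)·6.5 − 30·6.7 − 80·8.8 = 0 → B_y = 1701.72/7.3 = 233.112 ≈ 233.1 kN.
ΣF_y = 0: A_y + 233.112 − 75 − 55·sin45° − 4.96·5.8 − 30 − 80 = 0 → A_y = 19.55 kN.
ΣF_x = 0: A_x + 55·cos45° = 0 → A_x = -38.89 kN.

A_x = -38.89 kN, A_y = 19.55 kN, B_y = 233.1 kN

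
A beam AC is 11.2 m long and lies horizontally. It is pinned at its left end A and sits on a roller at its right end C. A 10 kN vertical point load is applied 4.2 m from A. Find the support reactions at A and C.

Taking moments about A: C_y·11.2 − 10·4.2 = 0 → C_y = 42/11.2 = 3.750 kN.
ΣF_y = 0: A_y + 3.75 − 10 = 0 → A_y = 6.250 kN.
ΣF_x = 0: no horizontal applied forces, so A_x = 0.

A_x = 0, A_y = 6.250 kN, C_y = 3.750 kN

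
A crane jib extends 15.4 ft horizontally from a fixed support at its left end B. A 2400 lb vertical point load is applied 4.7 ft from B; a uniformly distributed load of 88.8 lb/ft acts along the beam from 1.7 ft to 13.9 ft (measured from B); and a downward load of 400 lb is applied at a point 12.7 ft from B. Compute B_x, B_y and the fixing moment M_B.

Resultant of the distributed load: 88.8 × 12.2 = 1083.36 lb at 7.8 ft from B.
ΣF_x = 0: B_x = 0.
ΣF_y = 0: B_y − 2400 − 88.8·12.2 − 400 = 0 → B_y = 3883 lb.
ΣM about B: M_B − 2400·4.7 − (88.8·12.2)·7.8 − 400·12.7 = 0 → M_B = 24810 lb·ft.

B_x = 0, B_y = 3883 lb, M_B = 24810 lb·ft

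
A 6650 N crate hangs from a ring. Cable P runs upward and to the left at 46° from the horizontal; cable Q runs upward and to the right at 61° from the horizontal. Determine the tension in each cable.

T_P = 3371 N, T_Q = 4831 N

ΣF_x = 0: −T_P·cos46° + T_Q·cos61° = 0 → T_Q = 1.43285·T_P.
ΣF_y = 0: T_P·sin46° + T_Q·sin61° = 6650.
Substitute: T_P·(0.71934 + 1.43285·0.87462) = 6650 → T_P = 3371.29 ≈ 3371 N.
Then T_Q = 1.43285 × 3371.29 = 4831 N.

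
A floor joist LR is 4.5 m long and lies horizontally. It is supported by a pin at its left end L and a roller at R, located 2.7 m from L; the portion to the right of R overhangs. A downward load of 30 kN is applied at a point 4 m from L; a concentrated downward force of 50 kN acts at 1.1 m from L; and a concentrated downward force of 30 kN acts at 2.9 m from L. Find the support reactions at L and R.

L_x = 0, L_y = 12.96 kN, R_y = 97.04 kN

Taking moments about L: R_y·2.7 − 30·4 − 50·1.1 − 30·2.9 = 0 → R_y = 262/2.7 = 97.037 ≈ 97.04 kN.
ΣF_y = 0: L_y + 97.037 − 30 − 50 − 30 = 0 → L_y = 12.96 kN.
ΣF_x = 0: no horizontal applied forces, so L_x = 0.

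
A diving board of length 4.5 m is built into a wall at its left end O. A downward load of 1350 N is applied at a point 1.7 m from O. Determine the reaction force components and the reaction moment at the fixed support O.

O_x = 0, O_y = 1350 N, M_O = 2295 N·m

ΣF_x = 0: O_x = 0.
ΣF_y = 0: O_y − 1350 = 0 → O_y = 1350 N.
ΣM about O: M_O − 1350·1.7 = 0 → M_O = 2295 N·m.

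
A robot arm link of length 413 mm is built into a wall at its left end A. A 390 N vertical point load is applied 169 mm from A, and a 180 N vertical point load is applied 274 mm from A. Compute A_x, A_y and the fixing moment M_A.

ΣF_x = 0: A_x = 0.
ΣF_y = 0: A_y − 390 − 180 = 0 → A_y = 570.0 N.
ΣM about A: M_A − 390·169 − 180·274 = 0 → M_A = 115200 N·mm.

A_x = 0, A_y = 570.0 N, M_A = 115200 N·mm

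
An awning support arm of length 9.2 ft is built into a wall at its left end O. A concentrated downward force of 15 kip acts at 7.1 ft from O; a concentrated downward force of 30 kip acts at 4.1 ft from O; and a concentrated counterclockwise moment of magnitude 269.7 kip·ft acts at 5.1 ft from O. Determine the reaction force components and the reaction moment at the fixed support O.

ΣF_x = 0: O_x = 0.
ΣF_y = 0: O_y − 15 − 30 = 0 → O_y = 45.00 kip.
ΣM about O: M_O − 15·7.1 − 30·4.1 + 269.7 = 0 → M_O = -40.20 kip·ft.

O_x = 0, O_y = 45.00 kip, M_O = -40.20 kip·ft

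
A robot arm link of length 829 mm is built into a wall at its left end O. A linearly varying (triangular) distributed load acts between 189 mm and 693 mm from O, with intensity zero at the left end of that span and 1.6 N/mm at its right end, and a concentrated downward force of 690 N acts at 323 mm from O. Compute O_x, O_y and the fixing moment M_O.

Resultant of the triangular load: ½ × 1.6 × 504 = 403.2 N, acting at 525 mm from O (one-third of the span from the peak).
ΣF_x = 0: O_x = 0.
ΣF_y = 0: O_y − ½·1.6·504 − 690 = 0 → O_y = 1093 N.
ΣM about O: M_O − (½·1.6·504)·525 − 690·323 = 0 → M_O = 434600 N·mm.

O_x = 0, O_y = 1093 N, M_O = 434600 N·mm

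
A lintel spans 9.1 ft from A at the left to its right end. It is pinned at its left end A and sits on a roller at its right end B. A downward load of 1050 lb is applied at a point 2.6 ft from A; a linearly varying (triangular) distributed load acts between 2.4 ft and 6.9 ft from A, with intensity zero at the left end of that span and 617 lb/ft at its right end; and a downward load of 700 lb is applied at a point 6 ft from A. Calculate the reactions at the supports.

Resultant of the triangular load: ½ × 617 × 4.5 = 1388.25 lb, acting at 5.4 ft from A (one-third of the span from the peak).
ΣM about A: B_y·9.1 − 1050·2.6 − (½·617·4.5)·5.4 − 700·6 = 0 → B_y = 14426.55/9.1 = 1585.34 ≈ 1585 lb.
ΣF_y = 0: A_y + 1585.34 − 1050 − ½·617·4.5 − 700 = 0 → A_y = 1553 lb.
ΣF_x = 0: no horizontal applied forces, so A_x = 0.

A_x = 0, A_y = 1553 lb, B_y = 1585 lb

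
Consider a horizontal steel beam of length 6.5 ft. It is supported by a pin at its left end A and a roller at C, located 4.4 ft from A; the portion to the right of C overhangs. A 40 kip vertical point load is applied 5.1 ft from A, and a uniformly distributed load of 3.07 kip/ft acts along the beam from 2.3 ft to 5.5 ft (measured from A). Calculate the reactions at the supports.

Resultant of the distributed load: 3.07 × 3.2 = 9.824 kip at 3.9 ft from A.
ΣM about A: C_y·4.4 − 40·5.1 − (3.07·3.2)·3.9 = 0 → C_y = 242.3136/4.4 = 55.0713 ≈ 55.07 kip.
ΣF_y = 0: A_y + 55.0713 − 40 − 3.07·3.2 = 0 → A_y = -5.247 kip.
ΣF_x = 0: no horizontal applied forces, so A_x = 0.

A_x = 0, A_y = -5.247 kip, C_y = 55.07 kip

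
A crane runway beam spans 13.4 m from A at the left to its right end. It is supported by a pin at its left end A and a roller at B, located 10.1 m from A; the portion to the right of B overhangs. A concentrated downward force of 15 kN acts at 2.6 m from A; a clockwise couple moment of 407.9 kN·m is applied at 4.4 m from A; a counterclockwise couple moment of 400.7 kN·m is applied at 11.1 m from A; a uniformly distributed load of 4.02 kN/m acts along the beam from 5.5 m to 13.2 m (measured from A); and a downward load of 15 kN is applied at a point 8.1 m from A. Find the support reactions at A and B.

Resultant of the distributed load: 4.02 × 7.7 = 30.954 kN at 9.35 m from A.
Taking moments about A: B_y·10.1 − 15·2.6 − 407.9 + 400.7 − (4.02·7.7)·9.35 − 15·8.1 = 0 → B_y = 457.1199/10.1 = 45.2594 ≈ 45.26 kN.
ΣF_y = 0: A_y + 45.2594 − 15 − 4.02·7.7 − 15 = 0 → A_y = 15.69 kN.
ΣF_x = 0: no horizontal applied forces, so A_x = 0.

A_x = 0, A_y = 15.69 kN, B_y = 45.26 kN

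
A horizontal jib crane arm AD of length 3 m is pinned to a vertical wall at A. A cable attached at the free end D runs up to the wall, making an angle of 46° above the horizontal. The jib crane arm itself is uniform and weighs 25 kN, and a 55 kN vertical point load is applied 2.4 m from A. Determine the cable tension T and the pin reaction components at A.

T = 78.54 kN, A_x = 54.56 kN, A_y = 23.50 kN

ΣM about A: T·sin46°·3 − 25·1.5 − 55·2.4 = 0 → T = 169.5/(3·0.71934) = 78.5442 ≈ 78.54 kN.
ΣF_x = 0: A_x − T·cos46° = 0 → A_x = 78.5442 × 0.694658 = 54.56 kN.
ΣF_y = 0: A_y + T·sin46° − 25 − 55 = 0 → A_y = 80 − 78.5442 × 0.71934 = 23.50 kN.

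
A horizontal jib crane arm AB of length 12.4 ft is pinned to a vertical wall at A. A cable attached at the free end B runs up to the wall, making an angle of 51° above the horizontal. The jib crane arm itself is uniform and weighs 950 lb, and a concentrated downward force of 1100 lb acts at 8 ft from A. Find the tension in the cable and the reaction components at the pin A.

ΣM about A: T·sin51°·12.4 − 950·6.2 − 1100·8 = 0 → T = 14690/(12.4·0.777146) = 1524.39 ≈ 1524 lb.
ΣF_x = 0: A_x − T·cos51° = 0 → A_x = 1524.39 × 0.62932 = 959.3 lb.
ΣF_y = 0: A_y + T·sin51° − 950 − 1100 = 0 → A_y = 2050 − 1524.39 × 0.777146 = 865.3 lb.

T = 1524 lb, A_x = 959.3 lb, A_y = 865.3 lb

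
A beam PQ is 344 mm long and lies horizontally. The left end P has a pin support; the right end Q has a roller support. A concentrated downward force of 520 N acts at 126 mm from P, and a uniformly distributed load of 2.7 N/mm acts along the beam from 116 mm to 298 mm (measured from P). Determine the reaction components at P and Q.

P_x = 0, P_y = 525.2 N, Q_y = 486.2 N

Resultant of the distributed load: 2.7 × 182 = 491.4 N at 207 mm from P.
ΣM about P: Q_y·344 − 520·126 − (2.7·182)·207 = 0 → Q_y = 167239.8/344 = 486.162 ≈ 486.2 N.
ΣF_y = 0: P_y + 486.162 − 520 − 2.7·182 = 0 → P_y = 525.2 N.
ΣF_x = 0: no horizontal applied forces, so P_x = 0.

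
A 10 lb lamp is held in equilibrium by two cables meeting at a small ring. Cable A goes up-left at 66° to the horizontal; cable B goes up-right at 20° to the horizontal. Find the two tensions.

T_A = 9.420 lb, T_B = 4.077 lb

ΣF_x = 0: −T_A·cos66° + T_B·cos20° = 0 → T_B = 0.43284·T_A.
ΣF_y = 0: T_A·sin66° + T_B·sin20° = 10.
Substitute: T_A·(0.913545 + 0.43284·0.34202) = 10 → T_A = 9.41988 ≈ 9.420 lb.
Then T_B = 0.43284 × 9.41988 = 4.077 lb.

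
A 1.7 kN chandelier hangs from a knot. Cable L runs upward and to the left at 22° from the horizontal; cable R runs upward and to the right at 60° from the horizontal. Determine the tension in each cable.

ΣF_x = 0: −T_L·cos22° + T_R·cos60° = 0 → T_R = 1.85437·T_L.
ΣF_y = 0: T_L·sin22° + T_R·sin60° = 1.7.
Substitute: T_L·(0.374607 + 1.85437·0.866025) = 1.7 → T_L = 0.858353 ≈ 0.8584 kN.
Then T_R = 1.85437 × 0.858353 = 1.592 kN.

T_L = 0.8584 kN, T_R = 1.592 kN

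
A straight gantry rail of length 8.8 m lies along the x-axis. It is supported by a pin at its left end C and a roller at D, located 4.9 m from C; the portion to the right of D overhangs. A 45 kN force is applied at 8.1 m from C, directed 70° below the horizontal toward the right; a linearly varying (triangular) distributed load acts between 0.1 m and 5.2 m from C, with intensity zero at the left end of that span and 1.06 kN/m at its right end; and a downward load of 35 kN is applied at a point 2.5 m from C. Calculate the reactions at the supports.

C_x = -15.39 kN, C_y = -9.700 kN, D_y = 89.69 kN

Resultant of the triangular load: ½ × 1.06 × 5.1 = 2.703 kN, acting at 3.5 m from C (one-third of the span from the peak).
Taking moments about C: D_y·4.9 − 45·sin70°·8.1 − (½·1.06·5.1)·3.5 − 35·2.5 = 0 → D_y = 439.478/4.9 = 89.6894 ≈ 89.69 kN.
ΣF_y = 0: C_y + 89.6894 − 45·sin70° − ½·1.06·5.1 − 35 = 0 → C_y = -9.700 kN.
ΣF_x = 0: C_x + 45·cos70° = 0 → C_x = -15.39 kN.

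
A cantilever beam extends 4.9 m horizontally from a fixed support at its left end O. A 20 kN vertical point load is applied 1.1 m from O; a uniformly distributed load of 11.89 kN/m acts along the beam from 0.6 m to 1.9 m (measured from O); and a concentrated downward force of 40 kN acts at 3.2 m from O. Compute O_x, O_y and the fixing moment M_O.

Resultant of the distributed load: 11.89 × 1.3 = 15.457 kN at 1.25 m from O.
ΣF_x = 0: O_x = 0.
ΣF_y = 0: O_y − 20 − 11.89·1.3 − 40 = 0 → O_y = 75.46 kN.
ΣM about O: M_O − 20·1.1 − (11.89·1.3)·1.25 − 40·3.2 = 0 → M_O = 169.3 kN·m.

O_x = 0, O_y = 75.46 kN, M_O = 169.3 kN·m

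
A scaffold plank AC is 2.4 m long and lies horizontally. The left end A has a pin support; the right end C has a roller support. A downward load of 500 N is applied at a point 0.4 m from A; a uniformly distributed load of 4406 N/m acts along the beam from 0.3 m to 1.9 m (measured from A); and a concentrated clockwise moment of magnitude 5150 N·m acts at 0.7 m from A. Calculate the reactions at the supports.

A_x = 0, A_y = 2089 N, C_y = 5460 N

Resultant of the distributed load: 4406 × 1.6 = 7049.6 N at 1.1 m from A.
Taking moments about A: C_y·2.4 − 500·0.4 − (4406·1.6)·1.1 − 5150 = 0 → C_y = 13104.56/2.4 = 5460.23 ≈ 5460 N.
ΣF_y = 0: A_y + 5460.23 − 500 − 4406·1.6 = 0 → A_y = 2089 N.
ΣF_x = 0: no horizontal applied forces, so A_x = 0.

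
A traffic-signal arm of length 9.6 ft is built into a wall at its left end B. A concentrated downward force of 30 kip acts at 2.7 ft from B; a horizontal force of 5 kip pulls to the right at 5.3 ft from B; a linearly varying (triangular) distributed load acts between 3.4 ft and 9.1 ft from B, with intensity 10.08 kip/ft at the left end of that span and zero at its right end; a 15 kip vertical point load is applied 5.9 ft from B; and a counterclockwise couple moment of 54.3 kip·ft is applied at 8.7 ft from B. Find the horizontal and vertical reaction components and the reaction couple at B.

Resultant of the triangular load: ½ × 10.08 × 5.7 = 28.728 kip, acting at 5.3 ft from B (one-third of the span from the peak).
ΣF_x = 0: B_x + 5 = 0 → B_x = -5.000 kip.
ΣF_y = 0: B_y − 30 − ½·10.08·5.7 − 15 = 0 → B_y = 73.73 kip.
ΣM about B: M_B − 30·2.7 − (½·10.08·5.7)·5.3 − 15·5.9 + 54.3 = 0 → M_B = 267.5 kip·ft.

B_x = -5.000 kip, B_y = 73.73 kip, M_B = 267.5 kip·ft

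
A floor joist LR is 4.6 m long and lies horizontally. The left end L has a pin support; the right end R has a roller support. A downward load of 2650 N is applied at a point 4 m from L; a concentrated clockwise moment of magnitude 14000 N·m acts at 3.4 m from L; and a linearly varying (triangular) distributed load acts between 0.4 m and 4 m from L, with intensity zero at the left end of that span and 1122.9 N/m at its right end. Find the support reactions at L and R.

L_x = 0, L_y = -1907 N, R_y = 6578 N

Resultant of the triangular load: ½ × 1122.9 × 3.6 = 2021.22 N, acting at 2.8 m from L (one-third of the span from the peak).
Moments about L: R_y·4.6 − 2650·4 − 14000 − (½·1122.9·3.6)·2.8 = 0 → R_y = 30259.416/4.6 = 6578.13 ≈ 6578 N.
ΣF_y = 0: L_y + 6578.13 − 2650 − ½·1122.9·3.6 = 0 → L_y = -1907 N.
ΣF_x = 0: no horizontal applied forces, so L_x = 0.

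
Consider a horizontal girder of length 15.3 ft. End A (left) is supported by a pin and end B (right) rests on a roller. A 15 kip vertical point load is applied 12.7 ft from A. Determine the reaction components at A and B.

A_x = 0, A_y = 2.549 kip, B_y = 12.45 kip

Taking moments about A: B_y·15.3 − 15·12.7 = 0 → B_y = 190.5/15.3 = 12.451 ≈ 12.45 kip.
ΣF_y = 0: A_y + 12.451 − 15 = 0 → A_y = 2.549 kip.
ΣF_x = 0: no horizontal applied forces, so A_x = 0.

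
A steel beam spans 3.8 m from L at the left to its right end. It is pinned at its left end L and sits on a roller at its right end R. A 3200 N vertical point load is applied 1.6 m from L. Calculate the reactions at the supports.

L_x = 0, L_y = 1853 N, R_y = 1347 N

ΣM about L: R_y·3.8 − 3200·1.6 = 0 → R_y = 5120/3.8 = 1347.37 ≈ 1347 N.
ΣF_y = 0: L_y + 1347.37 − 3200 = 0 → L_y = 1853 N.
ΣF_x = 0: no horizontal applied forces, so L_x = 0.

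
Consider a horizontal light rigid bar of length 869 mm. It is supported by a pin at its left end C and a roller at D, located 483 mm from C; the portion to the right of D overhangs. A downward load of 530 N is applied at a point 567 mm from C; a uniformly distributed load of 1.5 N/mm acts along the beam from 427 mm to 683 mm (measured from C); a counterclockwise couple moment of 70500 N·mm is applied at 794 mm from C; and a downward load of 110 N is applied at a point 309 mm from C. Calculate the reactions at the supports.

Resultant of the distributed load: 1.5 × 256 = 384 N at 555 mm from C.
ΣM about C: D_y·483 − 530·567 − (1.5·256)·555 + 70500 − 110·309 = 0 → D_y = 477120/483 = 987.826 ≈ 987.8 N.
ΣF_y = 0: C_y + 987.826 − 530 − 1.5·256 − 110 = 0 → C_y = 36.17 N.
ΣF_x = 0: no horizontal applied forces, so C_x = 0.

C_x = 0, C_y = 36.17 N, D_y = 987.8 N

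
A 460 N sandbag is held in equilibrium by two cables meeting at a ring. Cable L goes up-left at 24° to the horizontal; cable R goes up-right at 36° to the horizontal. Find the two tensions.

ΣF_x = 0: −T_L·cos24° + T_R·cos36° = 0 → T_R = 1.1292·T_L.
ΣF_y = 0: T_L·sin24° + T_R·sin36° = 460.
Substitute: T_L·(0.406737 + 1.1292·0.587785) = 460 → T_L = 429.72 ≈ 429.7 N.
Then T_R = 1.1292 × 429.72 = 485.2 N.

T_L = 429.7 N, T_R = 485.2 N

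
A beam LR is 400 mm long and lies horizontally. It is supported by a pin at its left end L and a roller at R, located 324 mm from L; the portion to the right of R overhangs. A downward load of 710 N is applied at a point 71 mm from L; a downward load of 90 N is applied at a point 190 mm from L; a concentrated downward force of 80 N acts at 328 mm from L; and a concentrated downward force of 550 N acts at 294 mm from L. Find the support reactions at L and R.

ΣM about L: R_y·324 − 710·71 − 90·190 − 80·328 − 550·294 = 0 → R_y = 255450/324 = 788.426 ≈ 788.4 N.
ΣF_y = 0: L_y + 788.426 − 710 − 90 − 80 − 550 = 0 → L_y = 641.6 N.
ΣF_x = 0: no horizontal applied forces, so L_x = 0.

L_x = 0, L_y = 641.6 N, R_y = 788.4 N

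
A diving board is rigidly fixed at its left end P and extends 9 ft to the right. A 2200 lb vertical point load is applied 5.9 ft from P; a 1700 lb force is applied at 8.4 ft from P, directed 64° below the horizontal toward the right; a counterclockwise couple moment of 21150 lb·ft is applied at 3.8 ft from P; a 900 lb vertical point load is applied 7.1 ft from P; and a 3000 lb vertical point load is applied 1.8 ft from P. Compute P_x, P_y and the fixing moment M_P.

P_x = -745.2 lb, P_y = 7628 lb, M_P = 16450 lb·ft

ΣF_x = 0: P_x + 1700·cos64° = 0 → P_x = -745.2 lb.
ΣF_y = 0: P_y − 2200 − 1700·sin64° − 900 − 3000 = 0 → P_y = 7628 lb.
ΣM about P: M_P − 2200·5.9 − 1700·sin64°·8.4 + 21150 − 900·7.1 − 3000·1.8 = 0 → M_P = 16450 lb·ft.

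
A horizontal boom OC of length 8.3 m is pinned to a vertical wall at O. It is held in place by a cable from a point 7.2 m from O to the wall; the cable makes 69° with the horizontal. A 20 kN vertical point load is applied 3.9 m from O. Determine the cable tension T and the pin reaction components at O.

T = 11.60 kN, O_x = 4.159 kN, O_y = 9.167 kN

ΣM about O: T·sin69°·7.2 − 20·3.9 = 0 → T = 78/(7.2·0.93358) = 11.6041 ≈ 11.60 kN.
ΣF_x = 0: O_x − T·cos69° = 0 → O_x = 11.6041 × 0.358368 = 4.159 kN.
ΣF_y = 0: O_y + T·sin69° − 20 = 0 → O_y = 20 − 11.6041 × 0.93358 = 9.167 kN.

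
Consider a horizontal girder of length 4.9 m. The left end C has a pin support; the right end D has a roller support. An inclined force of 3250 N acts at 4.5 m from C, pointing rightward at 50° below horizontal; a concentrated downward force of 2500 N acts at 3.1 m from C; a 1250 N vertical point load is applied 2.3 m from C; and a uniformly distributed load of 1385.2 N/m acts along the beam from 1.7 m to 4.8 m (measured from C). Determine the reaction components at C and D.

Resultant of the distributed load: 1385.2 × 3.1 = 4294.12 N at 3.25 m from C.
Taking moments about C: D_y·4.9 − 3250·sin50°·4.5 − 2500·3.1 − 1250·2.3 − (1385.2·3.1)·3.25 = 0 → D_y = 35784.3/4.9 = 7302.92 ≈ 7303 N.
ΣF_y = 0: C_y + 7302.92 − 3250·sin50° − 2500 − 1250 − 1385.2·3.1 = 0 → C_y = 3231 N.
ΣF_x = 0: C_x + 3250·cos50° = 0 → C_x = -2089 N.

C_x = -2089 N, C_y = 3231 N, D_y = 7303 N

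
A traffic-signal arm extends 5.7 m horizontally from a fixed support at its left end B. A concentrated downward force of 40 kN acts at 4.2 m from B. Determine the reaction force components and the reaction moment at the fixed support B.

B_x = 0, B_y = 40.00 kN, M_B = 168.0 kN·m

ΣF_x = 0: B_x = 0.
ΣF_y = 0: B_y − 40 = 0 → B_y = 40.00 kN.
ΣM about B: M_B − 40·4.2 = 0 → M_B = 168.0 kN·m.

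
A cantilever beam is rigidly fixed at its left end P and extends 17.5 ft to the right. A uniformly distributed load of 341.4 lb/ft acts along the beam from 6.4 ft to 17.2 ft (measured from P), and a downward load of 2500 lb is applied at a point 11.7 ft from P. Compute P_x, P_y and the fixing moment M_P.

Resultant of the distributed load: 341.4 × 10.8 = 3687.12 lb at 11.8 ft from P.
ΣF_x = 0: P_x = 0.
ΣF_y = 0: P_y − 341.4·10.8 − 2500 = 0 → P_y = 6187 lb.
ΣM about P: M_P − (341.4·10.8)·11.8 − 2500·11.7 = 0 → M_P = 72760 lb·ft.

P_x = 0, P_y = 6187 lb, M_P = 72760 lb·ft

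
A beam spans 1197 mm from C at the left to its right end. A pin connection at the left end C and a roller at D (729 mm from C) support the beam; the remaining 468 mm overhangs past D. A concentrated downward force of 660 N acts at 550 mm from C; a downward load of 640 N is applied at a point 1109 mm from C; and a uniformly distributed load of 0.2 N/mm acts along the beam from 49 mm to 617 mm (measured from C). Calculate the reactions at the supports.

C_x = 0, C_y = -109.8 N, D_y = 1523 N

Resultant of the distributed load: 0.2 × 568 = 113.6 N at 333 mm from C.
Taking moments about C: D_y·729 − 660·550 − 640·1109 − (0.2·568)·333 = 0 → D_y = 1110588.8/729 = 1523.44 ≈ 1523 N.
ΣF_y = 0: C_y + 1523.44 − 660 − 640 − 0.2·568 = 0 → C_y = -109.8 N.
ΣF_x = 0: no horizontal applied forces, so C_x = 0.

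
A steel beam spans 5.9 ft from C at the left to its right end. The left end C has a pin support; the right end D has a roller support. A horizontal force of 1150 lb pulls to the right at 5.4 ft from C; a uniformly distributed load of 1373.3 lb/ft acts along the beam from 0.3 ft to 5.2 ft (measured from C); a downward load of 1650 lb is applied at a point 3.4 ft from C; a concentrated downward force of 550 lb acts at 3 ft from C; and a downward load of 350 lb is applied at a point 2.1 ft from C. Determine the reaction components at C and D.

C_x = -1150 lb, C_y = 4788 lb, D_y = 4492 lb

Resultant of the distributed load: 1373.3 × 4.9 = 6729.17 lb at 2.75 ft from C.
Taking moments about C: D_y·5.9 − (1373.3·4.9)·2.75 − 1650·3.4 − 550·3 − 350·2.1 = 0 → D_y = 26500.2175/5.9 = 4491.56 ≈ 4492 lb.
ΣF_y = 0: C_y + 4491.56 − 1373.3·4.9 − 1650 − 550 − 350 = 0 → C_y = 4788 lb.
ΣF_x = 0: C_x + 1150 = 0 → C_x = -1150 lb.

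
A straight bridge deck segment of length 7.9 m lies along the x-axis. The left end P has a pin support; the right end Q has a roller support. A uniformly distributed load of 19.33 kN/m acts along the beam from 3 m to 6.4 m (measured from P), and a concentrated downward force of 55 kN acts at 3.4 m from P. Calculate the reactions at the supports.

P_x = 0, P_y = 57.95 kN, Q_y = 62.77 kN

Resultant of the distributed load: 19.33 × 3.4 = 65.722 kN at 4.7 m from P.
Taking moments about P: Q_y·7.9 − (19.33·3.4)·4.7 − 55·3.4 = 0 → Q_y = 495.8934/7.9 = 62.7713 ≈ 62.77 kN.
ΣF_y = 0: P_y + 62.7713 − 19.33·3.4 − 55 = 0 → P_y = 57.95 kN.
ΣF_x = 0: no horizontal applied forces, so P_x = 0.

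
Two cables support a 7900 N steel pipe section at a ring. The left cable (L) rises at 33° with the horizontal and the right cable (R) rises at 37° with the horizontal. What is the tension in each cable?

ΣF_x = 0: −T_L·cos33° + T_R·cos37° = 0 → T_R = 1.05013·T_L.
ΣF_y = 0: T_L·sin33° + T_R·sin37° = 7900.
Substitute: T_L·(0.544639 + 1.05013·0.601815) = 7900 → T_L = 6714.13 ≈ 6714 N.
Then T_R = 1.05013 × 6714.13 = 7051 N.

T_L = 6714 N, T_R = 7051 N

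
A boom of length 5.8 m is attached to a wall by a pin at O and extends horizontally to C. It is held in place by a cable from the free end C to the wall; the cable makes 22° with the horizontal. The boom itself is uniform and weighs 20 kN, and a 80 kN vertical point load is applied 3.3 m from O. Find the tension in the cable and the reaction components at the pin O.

ΣM about O: T·sin22°·5.8 − 20·2.9 − 80·3.3 = 0 → T = 322/(5.8·0.374607) = 148.201 ≈ 148.2 kN.
ΣF_x = 0: O_x − T·cos22° = 0 → O_x = 148.201 × 0.927184 = 137.4 kN.
ΣF_y = 0: O_y + T·sin22° − 20 − 80 = 0 → O_y = 100 − 148.201 × 0.374607 = 44.48 kN.

T = 148.2 kN, O_x = 137.4 kN, O_y = 44.48 kN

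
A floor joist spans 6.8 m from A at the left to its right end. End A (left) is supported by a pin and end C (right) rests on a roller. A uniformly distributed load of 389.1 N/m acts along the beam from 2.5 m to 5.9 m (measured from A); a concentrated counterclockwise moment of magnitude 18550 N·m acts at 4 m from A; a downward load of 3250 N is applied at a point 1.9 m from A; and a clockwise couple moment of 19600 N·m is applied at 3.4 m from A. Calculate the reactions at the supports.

Resultant of the distributed load: 389.1 × 3.4 = 1322.94 N at 4.2 m from A.
ΣM about A: C_y·6.8 − (389.1·3.4)·4.2 + 18550 − 3250·1.9 − 19600 = 0 → C_y = 12781.348/6.8 = 1879.61 ≈ 1880 N.
ΣF_y = 0: A_y + 1879.61 − 389.1·3.4 − 3250 = 0 → A_y = 2693 N.
ΣF_x = 0: no horizontal applied forces, so A_x = 0.

A_x = 0, A_y = 2693 N, C_y = 1880 N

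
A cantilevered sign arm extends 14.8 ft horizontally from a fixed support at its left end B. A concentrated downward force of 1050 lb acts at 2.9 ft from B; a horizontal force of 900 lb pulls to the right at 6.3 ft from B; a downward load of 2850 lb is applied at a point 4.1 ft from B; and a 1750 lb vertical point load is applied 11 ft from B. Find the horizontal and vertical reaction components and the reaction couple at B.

B_x = -900.0 lb, B_y = 5650 lb, M_B = 33980 lb·ft

ΣF_x = 0: B_x + 900 = 0 → B_x = -900.0 lb.
ΣF_y = 0: B_y − 1050 − 2850 − 1750 = 0 → B_y = 5650 lb.
ΣM about B: M_B − 1050·2.9 − 2850·4.1 − 1750·11 = 0 → M_B = 33980 lb·ft.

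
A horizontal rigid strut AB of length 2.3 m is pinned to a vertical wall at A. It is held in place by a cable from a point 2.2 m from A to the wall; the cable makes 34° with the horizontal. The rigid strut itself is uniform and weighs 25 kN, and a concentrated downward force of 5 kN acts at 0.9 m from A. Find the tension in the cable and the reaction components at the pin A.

T = 27.03 kN, A_x = 22.41 kN, A_y = 14.89 kN

ΣM about A: T·sin34°·2.2 − 25·1.15 − 5·0.9 = 0 → T = 33.25/(2.2·0.559193) = 27.0276 ≈ 27.03 kN.
ΣF_x = 0: A_x − T·cos34° = 0 → A_x = 27.0276 × 0.829038 = 22.41 kN.
ΣF_y = 0: A_y + T·sin34° − 25 − 5 = 0 → A_y = 30 − 27.0276 × 0.559193 = 14.89 kN.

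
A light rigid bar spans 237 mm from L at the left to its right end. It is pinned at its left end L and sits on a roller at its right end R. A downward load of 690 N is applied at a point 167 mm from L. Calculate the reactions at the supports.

ΣM about L: R_y·237 − 690·167 = 0 → R_y = 115230/237 = 486.203 ≈ 486.2 N.
ΣF_y = 0: L_y + 486.203 − 690 = 0 → L_y = 203.8 N.
ΣF_x = 0: no horizontal applied forces, so L_x = 0.

L_x = 0, L_y = 203.8 N, R_y = 486.2 N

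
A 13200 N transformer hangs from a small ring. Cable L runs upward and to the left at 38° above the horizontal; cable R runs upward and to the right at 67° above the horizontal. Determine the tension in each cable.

T_L = 5340 N, T_R = 10770 N

ΣF_x = 0: −T_L·cos38° + T_R·cos67° = 0 → T_R = 2.01676·T_L.
ΣF_y = 0: T_L·sin38° + T_R·sin67° = 13200.
Substitute: T_L·(0.615661 + 2.01676·0.920505) = 13200 → T_L = 5339.59 ≈ 5340 N.
Then T_R = 2.01676 × 5339.59 = 10770 N.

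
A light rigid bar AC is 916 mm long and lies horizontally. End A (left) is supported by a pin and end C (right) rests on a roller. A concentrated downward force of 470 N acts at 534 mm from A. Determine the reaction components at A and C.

Taking moments about A: C_y·916 − 470·534 = 0 → C_y = 250980/916 = 273.996 ≈ 274.0 N.
ΣF_y = 0: A_y + 273.996 − 470 = 0 → A_y = 196.0 N.
ΣF_x = 0: no horizontal applied forces, so A_x = 0.

A_x = 0, A_y = 196.0 N, C_y = 274.0 N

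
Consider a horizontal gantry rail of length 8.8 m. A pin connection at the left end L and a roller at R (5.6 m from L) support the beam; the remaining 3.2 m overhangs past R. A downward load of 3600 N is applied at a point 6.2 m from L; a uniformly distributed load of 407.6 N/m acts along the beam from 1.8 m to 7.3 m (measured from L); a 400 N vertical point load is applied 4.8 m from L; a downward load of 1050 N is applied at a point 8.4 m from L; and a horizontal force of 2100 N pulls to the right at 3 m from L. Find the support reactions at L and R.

L_x = -2100 N, L_y = -433.2 N, R_y = 7725 N

Resultant of the distributed load: 407.6 × 5.5 = 2241.8 N at 4.55 m from L.
Taking moments about L: R_y·5.6 − 3600·6.2 − (407.6·5.5)·4.55 − 400·4.8 − 1050·8.4 = 0 → R_y = 43260.19/5.6 = 7725.03 ≈ 7725 N.
ΣF_y = 0: L_y + 7725.03 − 3600 − 407.6·5.5 − 400 − 1050 = 0 → L_y = -433.2 N.
ΣF_x = 0: L_x + 2100 = 0 → L_x = -2100 N.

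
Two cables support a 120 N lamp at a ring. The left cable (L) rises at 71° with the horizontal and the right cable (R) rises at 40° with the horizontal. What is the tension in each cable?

ΣF_x = 0: −T_L·cos71° + T_R·cos40° = 0 → T_R = 0.424999·T_L.
ΣF_y = 0: T_L·sin71° + T_R·sin40° = 120.
Substitute: T_L·(0.945519 + 0.424999·0.642788) = 120 → T_L = 98.4653 ≈ 98.47 N.
Then T_R = 0.424999 × 98.4653 = 41.85 N.

T_L = 98.47 N, T_R = 41.85 N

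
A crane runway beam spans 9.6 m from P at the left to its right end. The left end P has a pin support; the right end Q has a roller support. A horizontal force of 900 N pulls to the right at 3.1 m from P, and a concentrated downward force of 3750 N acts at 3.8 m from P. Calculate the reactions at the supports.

Taking moments about P: Q_y·9.6 − 3750·3.8 = 0 → Q_y = 14250/9.6 = 1484.38 ≈ 1484 N.
ΣF_y = 0: P_y + 1484.38 − 3750 = 0 → P_y = 2266 N.
ΣF_x = 0: P_x + 900 = 0 → P_x = -900.0 N.

P_x = -900.0 N, P_y = 2266 N, Q_y = 1484 N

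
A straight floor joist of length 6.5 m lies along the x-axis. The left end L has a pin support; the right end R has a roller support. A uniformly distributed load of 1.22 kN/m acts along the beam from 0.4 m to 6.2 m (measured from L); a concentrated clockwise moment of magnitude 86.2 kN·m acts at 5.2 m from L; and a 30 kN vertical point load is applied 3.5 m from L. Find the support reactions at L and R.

L_x = 0, L_y = 4.068 kN, R_y = 33.01 kN

Resultant of the distributed load: 1.22 × 5.8 = 7.076 kN at 3.3 m from L.
ΣM about L: R_y·6.5 − (1.22·5.8)·3.3 − 86.2 − 30·3.5 = 0 → R_y = 214.5508/6.5 = 33.0078 ≈ 33.01 kN.
ΣF_y = 0: L_y + 33.0078 − 1.22·5.8 − 30 = 0 → L_y = 4.068 kN.
ΣF_x = 0: no horizontal applied forces, so L_x = 0.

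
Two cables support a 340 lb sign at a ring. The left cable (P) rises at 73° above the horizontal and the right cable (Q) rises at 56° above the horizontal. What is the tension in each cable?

ΣF_x = 0: −T_P·cos73° + T_Q·cos56° = 0 → T_Q = 0.522846·T_P.
ΣF_y = 0: T_P·sin73° + T_Q·sin56° = 340.
Substitute: T_P·(0.956305 + 0.522846·0.829038) = 340 → T_P = 244.646 ≈ 244.6 lb.
Then T_Q = 0.522846 × 244.646 = 127.9 lb.

T_P = 244.6 lb, T_Q = 127.9 lb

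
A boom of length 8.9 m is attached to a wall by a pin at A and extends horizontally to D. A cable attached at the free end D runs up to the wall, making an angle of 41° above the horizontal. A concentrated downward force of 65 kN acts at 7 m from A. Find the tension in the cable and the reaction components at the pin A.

ΣM about A: T·sin41°·8.9 − 65·7 = 0 → T = 455/(8.9·0.656059) = 77.9253 ≈ 77.93 kN.
ΣF_x = 0: A_x − T·cos41° = 0 → A_x = 77.9253 × 0.75471 = 58.81 kN.
ΣF_y = 0: A_y + T·sin41° − 65 = 0 → A_y = 65 − 77.9253 × 0.656059 = 13.88 kN.

T = 77.93 kN, A_x = 58.81 kN, A_y = 13.88 kN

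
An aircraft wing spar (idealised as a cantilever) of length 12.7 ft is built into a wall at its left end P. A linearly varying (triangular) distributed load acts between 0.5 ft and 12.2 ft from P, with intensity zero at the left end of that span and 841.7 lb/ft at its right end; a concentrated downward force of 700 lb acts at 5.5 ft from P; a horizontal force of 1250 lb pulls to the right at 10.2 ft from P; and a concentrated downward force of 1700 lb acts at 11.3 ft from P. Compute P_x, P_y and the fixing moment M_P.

P_x = -1250 lb, P_y = 7324 lb, M_P = 63930 lb·ft

Resultant of the triangular load: ½ × 841.7 × 11.7 = 4923.945 lb, acting at 8.3 ft from P (one-third of the span from the peak).
ΣF_x = 0: P_x + 1250 = 0 → P_x = -1250 lb.
ΣF_y = 0: P_y − ½·841.7·11.7 − 700 − 1700 = 0 → P_y = 7324 lb.
ΣM about P: M_P − (½·841.7·11.7)·8.3 − 700·5.5 − 1700·11.3 = 0 → M_P = 63930 lb·ft.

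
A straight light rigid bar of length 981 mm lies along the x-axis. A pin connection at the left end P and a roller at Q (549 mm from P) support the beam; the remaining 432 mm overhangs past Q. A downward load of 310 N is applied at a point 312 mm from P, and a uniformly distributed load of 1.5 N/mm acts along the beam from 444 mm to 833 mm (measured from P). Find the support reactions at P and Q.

Resultant of the distributed load: 1.5 × 389 = 583.5 N at 638.5 mm from P.
Moments about P: Q_y·549 − 310·312 − (1.5·389)·638.5 = 0 → Q_y = 469284.75/549 = 854.799 ≈ 854.8 N.
ΣF_y = 0: P_y + 854.799 − 310 − 1.5·389 = 0 → P_y = 38.70 N.
ΣF_x = 0: no horizontal applied forces, so P_x = 0.

P_x = 0, P_y = 38.70 N, Q_y = 854.8 N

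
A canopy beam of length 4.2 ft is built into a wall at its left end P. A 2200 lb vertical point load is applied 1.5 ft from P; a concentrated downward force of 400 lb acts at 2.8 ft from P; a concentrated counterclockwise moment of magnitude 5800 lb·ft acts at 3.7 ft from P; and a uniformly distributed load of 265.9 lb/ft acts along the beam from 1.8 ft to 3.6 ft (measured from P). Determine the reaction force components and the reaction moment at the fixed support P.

Resultant of the distributed load: 265.9 × 1.8 = 478.62 lb at 2.7 ft from P.
ΣF_x = 0: P_x = 0.
ΣF_y = 0: P_y − 2200 − 400 − 265.9·1.8 = 0 → P_y = 3079 lb.
ΣM about P: M_P − 2200·1.5 − 400·2.8 + 5800 − (265.9·1.8)·2.7 = 0 → M_P = -87.73 lb·ft.

P_x = 0, P_y = 3079 lb, M_P = -87.73 lb·ft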